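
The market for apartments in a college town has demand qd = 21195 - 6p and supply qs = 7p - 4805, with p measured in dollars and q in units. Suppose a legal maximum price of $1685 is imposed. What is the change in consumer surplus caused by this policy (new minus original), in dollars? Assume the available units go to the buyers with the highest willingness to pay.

Equilibrium: 21195 - 6p = 7p - 4805, so 26000 = 13p and p* = 2000, q* = 9195.
Since 1685 < 2000, the ceiling is binding.
At p = 1685: qd = 21195 - 6·1685 = 11085 and qs = 7·1685 - 4805 = 6990.
Consumer surplus without the control is ½ · (3532.5 - 2000) · 9195 = 7045668.75.
With the ceiling, 6990 units are sold at 1685 (assume they go to the highest-value buyers). The demand price at q = 6990 is 2367.5, so CS = ½ · [(3532.5 - 1685) + (2367.5 - 1685)] · 6990 = 8842350.
Change in consumer surplus = 8842350 - 7045668.75 = 1796681.25.

1796681.25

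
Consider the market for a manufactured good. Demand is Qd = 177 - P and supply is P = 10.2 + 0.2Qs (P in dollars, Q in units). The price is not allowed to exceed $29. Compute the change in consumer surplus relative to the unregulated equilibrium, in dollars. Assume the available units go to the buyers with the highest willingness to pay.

-166.5

Rearranging supply gives Qs = 5P - 51. Without the control the market clears where 177 - P = 5P - 51, i.e. P* = 38 and Q* = 139.
Because the ceiling (29) lies below the market-clearing price, it is binding.
At P = 29: Qd = 177 - 29 = 148 and Qs = 5·29 - 51 = 94.
Consumer surplus without the control is ½ · (177 - 38) · 139 = 9660.5.
With the ceiling, 94 units are sold at 29 (assume they go to the highest-value buyers). The demand price at Q = 94 is 83, so CS = ½ · [(177 - 29) + (83 - 29)] · 94 = 9494.
Change in consumer surplus = 9494 - 9660.5 = -166.5.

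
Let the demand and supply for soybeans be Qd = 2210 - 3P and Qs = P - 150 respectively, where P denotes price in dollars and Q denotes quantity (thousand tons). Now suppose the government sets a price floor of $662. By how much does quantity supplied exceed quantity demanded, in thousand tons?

Equilibrium: 2210 - 3P = P - 150, so 2360 = 4P and P* = 590, Q* = 440.
The floor of 662 is above the equilibrium price 590, so it binds.
At P = 662: Qd = 2210 - 3·662 = 224 and Qs = 662 - 150 = 512.
Surplus = Qs - Qd = 512 - 224 = 288.

288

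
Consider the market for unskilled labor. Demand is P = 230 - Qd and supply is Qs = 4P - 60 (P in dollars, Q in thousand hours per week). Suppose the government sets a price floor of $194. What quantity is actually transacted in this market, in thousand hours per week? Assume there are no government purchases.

Rearranging demand gives Qd = 230 - P. In a free market, 230 - P = 4P - 60 gives the equilibrium P* = 58, Q* = 172.
Since 194 > 58, the floor is binding.
At P = 194: Qd = 230 - 194 = 36 and Qs = 4·194 - 60 = 716.
The quantity actually transacted is the short side, demand: 36.

36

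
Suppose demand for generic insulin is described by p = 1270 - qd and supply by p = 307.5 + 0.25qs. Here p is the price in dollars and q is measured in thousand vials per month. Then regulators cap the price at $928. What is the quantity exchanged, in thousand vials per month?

770

Rearranging demand gives qd = 1270 - p; rearranging supply gives qs = 4p - 1230. Without the control the market clears where 1270 - p = 4p - 1230, i.e. p* = 500 and q* = 770.
The ceiling of 928 is above the equilibrium price 500, so it is not binding; the market clears at p* = 500, q* = 770.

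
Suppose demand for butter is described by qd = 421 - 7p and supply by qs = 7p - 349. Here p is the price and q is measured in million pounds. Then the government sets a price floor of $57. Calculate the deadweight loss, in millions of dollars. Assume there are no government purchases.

Setting quantity demanded equal to quantity supplied, 421 - 7p = 7p - 349, gives p* = 55 and q* = 36.
The floor of 57 is above the equilibrium price 55, so it binds.
At p = 57: qd = 421 - 7·57 = 22 and qs = 7·57 - 349 = 50.
Quantity traded falls to 22. At q = 22 the demand price is (421 - 22)/7 = 57 and the supply price is (349 + 22)/7 = 53.
Deadweight loss = ½ · (57 - 53) · (36 - 22) = ½ · 4 · 14 = 28.

28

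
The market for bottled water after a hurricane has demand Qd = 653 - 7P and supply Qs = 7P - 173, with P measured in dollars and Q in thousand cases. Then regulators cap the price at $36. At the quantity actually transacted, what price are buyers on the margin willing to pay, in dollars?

Equilibrium: 653 - 7P = 7P - 173, so 826 = 14P and P* = 59, Q* = 240.
Since 36 < 59, the ceiling is binding.
At P = 36: Qd = 653 - 7·36 = 401 and Qs = 7·36 - 173 = 79.
Only 79 units reach the market. On the demand curve, the marginal buyer's willingness to pay at Q = 79 is (653 - 79)/7 = 82.

82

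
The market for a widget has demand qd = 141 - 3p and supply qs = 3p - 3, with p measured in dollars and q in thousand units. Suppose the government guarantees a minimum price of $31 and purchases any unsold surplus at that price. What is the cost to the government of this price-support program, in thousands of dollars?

1302

Without the control the market clears where 141 - 3p = 3p - 3, i.e. p* = 24 and q* = 69.
Because the floor (31) lies above the market-clearing price, it is binding.
At p = 31: qd = 141 - 3·31 = 48 and qs = 3·31 - 3 = 90.
Surplus = qs - qd = 42.
Government expenditure = surplus × support price = 42 × 31 = 1302.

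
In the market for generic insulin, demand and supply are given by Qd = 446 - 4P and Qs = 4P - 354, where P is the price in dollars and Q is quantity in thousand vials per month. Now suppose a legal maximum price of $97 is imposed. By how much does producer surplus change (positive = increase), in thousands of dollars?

Without the control the market clears where 446 - 4P = 4P - 354, i.e. P* = 100 and Q* = 46.
The ceiling of 97 is below the equilibrium price 100, so it binds.
At P = 97: Qd = 446 - 4·97 = 58 and Qs = 4·97 - 354 = 34.
Producer surplus without the control is ½ · (100 - 88.5) · 46 = 264.5.
With the ceiling, producers sell 34 units at 97, so PS = ½ · (97 - 88.5) · 34 = 144.5.
Change in producer surplus = 144.5 - 264.5 = -120.

-120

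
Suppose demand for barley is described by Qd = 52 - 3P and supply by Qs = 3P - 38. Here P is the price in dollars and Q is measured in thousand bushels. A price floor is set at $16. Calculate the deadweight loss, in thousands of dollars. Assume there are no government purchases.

3

Equilibrium: 52 - 3P = 3P - 38, so 90 = 6P and P* = 15, Q* = 7.
Since 16 > 15, the floor is binding.
At P = 16: Qd = 52 - 3·16 = 4 and Qs = 3·16 - 38 = 10.
Quantity traded falls to 4. At Q = 4 the demand price is (52 - 4)/3 = 16 and the supply price is (38 + 4)/3 = 14.
Deadweight loss = ½ · (16 - 14) · (7 - 4) = ½ · 2 · 3 = 3.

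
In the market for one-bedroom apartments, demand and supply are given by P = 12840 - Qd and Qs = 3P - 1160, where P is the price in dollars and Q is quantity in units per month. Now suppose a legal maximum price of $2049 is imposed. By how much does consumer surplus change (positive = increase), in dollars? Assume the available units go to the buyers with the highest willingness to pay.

-2238167.5

Rearranging demand gives Qd = 12840 - P. Setting quantity demanded equal to quantity supplied, 12840 - P = 3P - 1160, gives P* = 3500 and Q* = 9340.
Because the ceiling (2049) lies below the market-clearing price, it is binding.
At P = 2049: Qd = 12840 - 2049 = 10791 and Qs = 3·2049 - 1160 = 4987.
Consumer surplus without the control is ½ · (12840 - 3500) · 9340 = 43617800.
With the ceiling, 4987 units are sold at 2049 (assume they go to the highest-value buyers). The demand price at Q = 4987 is 7853, so CS = ½ · [(12840 - 2049) + (7853 - 2049)] · 4987 = 41379632.5.
Change in consumer surplus = 41379632.5 - 43617800 = -2238167.5.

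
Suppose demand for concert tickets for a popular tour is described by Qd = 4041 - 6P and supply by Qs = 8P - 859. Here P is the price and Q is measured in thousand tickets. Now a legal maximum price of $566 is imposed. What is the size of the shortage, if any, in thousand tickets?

In a free market, 4041 - 6P = 8P - 859 gives the equilibrium P* = 350, Q* = 1941.
Since 566 is above P* = 350, the ceiling does not bind and the free-market outcome prevails.
Since the control does not bind, there is no shortage.

0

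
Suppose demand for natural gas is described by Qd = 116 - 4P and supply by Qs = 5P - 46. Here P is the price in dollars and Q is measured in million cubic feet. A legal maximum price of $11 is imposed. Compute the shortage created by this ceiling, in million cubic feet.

Without the control the market clears where 116 - 4P = 5P - 46, i.e. P* = 18 and Q* = 44.
Since 11 < 18, the ceiling is binding.
At P = 11: Qd = 116 - 4·11 = 72 and Qs = 5·11 - 46 = 9.
Shortage = Qd - Qs = 72 - 9 = 63.

63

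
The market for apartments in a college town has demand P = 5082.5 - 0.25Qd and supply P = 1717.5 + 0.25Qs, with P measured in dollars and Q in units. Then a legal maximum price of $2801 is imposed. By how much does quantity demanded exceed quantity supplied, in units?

Rearranging demand gives Qd = 20330 - 4P; rearranging supply gives Qs = 4P - 6870. Without the control the market clears where 20330 - 4P = 4P - 6870, i.e. P* = 3400 and Q* = 6730.
Because the ceiling (2801) lies below the market-clearing price, it is binding.
At P = 2801: Qd = 20330 - 4·2801 = 9126 and Qs = 4·2801 - 6870 = 4334.
Shortage = Qd - Qs = 9126 - 4334 = 4792.

4792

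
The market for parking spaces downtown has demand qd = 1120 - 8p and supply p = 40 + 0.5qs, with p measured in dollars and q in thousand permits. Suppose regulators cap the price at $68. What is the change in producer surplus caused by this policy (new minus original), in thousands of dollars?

Rearranging supply gives qs = 2p - 80. Equilibrium: 1120 - 8p = 2p - 80, so 1200 = 10p and p* = 120, q* = 160.
The ceiling of 68 is below the equilibrium price 120, so it binds.
At p = 68: qd = 1120 - 8·68 = 576 and qs = 2·68 - 80 = 56.
Producer surplus without the control is ½ · (120 - 40) · 160 = 6400.
With the ceiling, producers sell 56 units at 68, so PS = ½ · (68 - 40) · 56 = 784.
Change in producer surplus = 784 - 6400 = -5616.

-5616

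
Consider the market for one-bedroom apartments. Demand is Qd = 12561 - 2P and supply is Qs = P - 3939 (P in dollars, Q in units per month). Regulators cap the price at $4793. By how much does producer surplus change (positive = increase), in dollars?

-853702.5

Equilibrium: 12561 - 2P = P - 3939, so 16500 = 3P and P* = 5500, Q* = 1561.
Since 4793 < 5500, the ceiling is binding.
At P = 4793: Qd = 12561 - 2·4793 = 2975 and Qs = 4793 - 3939 = 854.
Producer surplus without the control is ½ · (5500 - 3939) · 1561 = 1218360.5.
With the ceiling, producers sell 854 units at 4793, so PS = ½ · (4793 - 3939) · 854 = 364658.
Change in producer surplus = 364658 - 1218360.5 = -853702.5.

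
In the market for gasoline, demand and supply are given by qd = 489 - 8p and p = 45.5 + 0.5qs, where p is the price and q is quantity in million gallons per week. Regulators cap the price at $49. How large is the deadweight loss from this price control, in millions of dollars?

Rearranging supply gives qs = 2p - 91. Without the control the market clears where 489 - 8p = 2p - 91, i.e. p* = 58 and q* = 25.
The ceiling of 49 is below the equilibrium price 58, so it binds.
At p = 49: qd = 489 - 8·49 = 97 and qs = 2·49 - 91 = 7.
Quantity traded falls to 7. At q = 7 the demand price is (489 - 7)/8 = 60.25 and the supply price is (91 + 7)/2 = 49.
Deadweight loss = ½ · (60.25 - 49) · (25 - 7) = ½ · 11.25 · 18 = 101.25.

101.25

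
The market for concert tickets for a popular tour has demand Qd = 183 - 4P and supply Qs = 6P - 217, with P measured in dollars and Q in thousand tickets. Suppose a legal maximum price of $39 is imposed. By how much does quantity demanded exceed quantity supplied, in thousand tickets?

10

Without the control the market clears where 183 - 4P = 6P - 217, i.e. P* = 40 and Q* = 23.
Since 39 < 40, the ceiling is binding.
At P = 39: Qd = 183 - 4·39 = 27 and Qs = 6·39 - 217 = 17.
Shortage = Qd - Qs = 27 - 17 = 10.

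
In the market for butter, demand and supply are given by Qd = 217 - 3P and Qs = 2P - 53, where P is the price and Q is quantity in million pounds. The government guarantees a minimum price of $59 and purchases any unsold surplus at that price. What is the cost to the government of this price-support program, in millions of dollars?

Without the control the market clears where 217 - 3P = 2P - 53, i.e. P* = 54 and Q* = 55.
Because the floor (59) lies above the market-clearing price, it is binding.
At P = 59: Qd = 217 - 3·59 = 40 and Qs = 2·59 - 53 = 65.
Surplus = Qs - Qd = 25.
Government expenditure = surplus × support price = 25 × 59 = 1475.

1475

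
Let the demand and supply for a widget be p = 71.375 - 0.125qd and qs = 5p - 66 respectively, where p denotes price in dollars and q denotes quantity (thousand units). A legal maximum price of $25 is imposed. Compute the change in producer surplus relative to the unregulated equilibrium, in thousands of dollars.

Rearranging demand gives qd = 571 - 8p. In a free market, 571 - 8p = 5p - 66 gives the equilibrium p* = 49, q* = 179.
Because the ceiling (25) lies below the market-clearing price, it is binding.
At p = 25: qd = 571 - 8·25 = 371 and qs = 5·25 - 66 = 59.
Producer surplus without the control is ½ · (49 - 13.2) · 179 = 3204.1.
With the ceiling, producers sell 59 units at 25, so PS = ½ · (25 - 13.2) · 59 = 348.1.
Change in producer surplus = 348.1 - 3204.1 = -2856.

-2856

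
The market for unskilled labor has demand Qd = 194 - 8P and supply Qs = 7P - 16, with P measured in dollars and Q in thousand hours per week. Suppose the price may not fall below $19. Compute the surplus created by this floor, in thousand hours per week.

75

In a free market, 194 - 8P = 7P - 16 gives the equilibrium P* = 14, Q* = 82.
The floor of 19 is above the equilibrium price 14, so it binds.
At P = 19: Qd = 194 - 8·19 = 42 and Qs = 7·19 - 16 = 117.
Surplus = Qs - Qd = 117 - 42 = 75.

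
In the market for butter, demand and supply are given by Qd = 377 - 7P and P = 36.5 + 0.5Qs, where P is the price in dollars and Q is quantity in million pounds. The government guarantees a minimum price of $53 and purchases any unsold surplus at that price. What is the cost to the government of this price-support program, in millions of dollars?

1431

Rearranging supply gives Qs = 2P - 73. Without the control the market clears where 377 - 7P = 2P - 73, i.e. P* = 50 and Q* = 27.
Because the floor (53) lies above the market-clearing price, it is binding.
At P = 53: Qd = 377 - 7·53 = 6 and Qs = 2·53 - 73 = 33.
Surplus = Qs - Qd = 27.
Government expenditure = surplus × support price = 27 × 53 = 1431.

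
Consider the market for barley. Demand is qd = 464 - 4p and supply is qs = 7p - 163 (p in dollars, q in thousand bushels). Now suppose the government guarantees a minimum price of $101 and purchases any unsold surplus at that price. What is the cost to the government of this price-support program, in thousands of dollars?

48884

Without the control the market clears where 464 - 4p = 7p - 163, i.e. p* = 57 and q* = 236.
The floor of 101 is above the equilibrium price 57, so it binds.
At p = 101: qd = 464 - 4·101 = 60 and qs = 7·101 - 163 = 544.
Surplus = qs - qd = 484.
Government expenditure = surplus × support price = 484 × 101 = 48884.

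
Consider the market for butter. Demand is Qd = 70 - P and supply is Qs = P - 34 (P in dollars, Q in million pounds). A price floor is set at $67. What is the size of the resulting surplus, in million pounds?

30

Equilibrium: 70 - P = P - 34, so 104 = 2P and P* = 52, Q* = 18.
Since 67 > 52, the floor is binding.
At P = 67: Qd = 70 - 67 = 3 and Qs = 67 - 34 = 33.
Surplus = Qs - Qd = 33 - 3 = 30.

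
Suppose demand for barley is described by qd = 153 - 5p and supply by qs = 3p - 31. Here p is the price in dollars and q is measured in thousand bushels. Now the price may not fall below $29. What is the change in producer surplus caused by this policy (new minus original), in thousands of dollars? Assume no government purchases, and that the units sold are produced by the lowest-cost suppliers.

Equilibrium: 153 - 5p = 3p - 31, so 184 = 8p and p* = 23, q* = 38.
Since 29 > 23, the floor is binding.
At p = 29: qd = 153 - 5·29 = 8 and qs = 3·29 - 31 = 56.
Producer surplus without the control is ½ · (23 - 31/3) · 38 = 722/3.
With the floor, 8 units are sold at 29. The supply price at q = 8 is 13, so PS = ½ · [(29 - 31/3) + (29 - 13)] · 8 = 416/3.
Change in producer surplus = 416/3 - 722/3 = -102.

-102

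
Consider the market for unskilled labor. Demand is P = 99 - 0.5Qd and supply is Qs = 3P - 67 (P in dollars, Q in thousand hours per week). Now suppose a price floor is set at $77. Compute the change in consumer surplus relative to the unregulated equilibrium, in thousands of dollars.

Rearranging demand gives Qd = 198 - 2P. Without the control the market clears where 198 - 2P = 3P - 67, i.e. P* = 53 and Q* = 92.
The floor of 77 is above the equilibrium price 53, so it binds.
At P = 77: Qd = 198 - 2·77 = 44 and Qs = 3·77 - 67 = 164.
Consumer surplus without the control is ½ · (99 - 53) · 92 = 2116.
With the floor, consumers buy 44 units at 77, so CS = ½ · (99 - 77) · 44 = 484.
Change in consumer surplus = 484 - 2116 = -1632.

-1632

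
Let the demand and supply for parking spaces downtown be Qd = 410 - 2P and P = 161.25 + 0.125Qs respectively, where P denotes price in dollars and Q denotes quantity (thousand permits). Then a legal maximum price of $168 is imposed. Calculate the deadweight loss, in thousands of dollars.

80

Rearranging supply gives Qs = 8P - 1290. Equilibrium: 410 - 2P = 8P - 1290, so 1700 = 10P and P* = 170, Q* = 70.
The ceiling of 168 is below the equilibrium price 170, so it binds.
At P = 168: Qd = 410 - 2·168 = 74 and Qs = 8·168 - 1290 = 54.
Quantity traded falls to 54. At Q = 54 the demand price is (410 - 54)/2 = 178 and the supply price is (1290 + 54)/8 = 168.
Deadweight loss = ½ · (178 - 168) · (70 - 54) = ½ · 10 · 16 = 80.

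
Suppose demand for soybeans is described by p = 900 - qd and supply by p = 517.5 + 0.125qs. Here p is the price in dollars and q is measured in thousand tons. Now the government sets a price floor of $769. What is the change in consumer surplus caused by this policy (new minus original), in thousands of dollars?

Rearranging demand gives qd = 900 - p; rearranging supply gives qs = 8p - 4140. Without the control the market clears where 900 - p = 8p - 4140, i.e. p* = 560 and q* = 340.
Since 769 > 560, the floor is binding.
At p = 769: qd = 900 - 769 = 131 and qs = 8·769 - 4140 = 2012.
Consumer surplus without the control is ½ · (900 - 560) · 340 = 57800.
With the floor, consumers buy 131 units at 769, so CS = ½ · (900 - 769) · 131 = 8580.5.
Change in consumer surplus = 8580.5 - 57800 = -49219.5.

-49219.5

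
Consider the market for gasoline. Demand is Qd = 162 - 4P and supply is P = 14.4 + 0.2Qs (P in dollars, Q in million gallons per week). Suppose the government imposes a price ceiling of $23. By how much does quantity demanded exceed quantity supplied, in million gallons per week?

Rearranging supply gives Qs = 5P - 72. Without the control the market clears where 162 - 4P = 5P - 72, i.e. P* = 26 and Q* = 58.
The ceiling of 23 is below the equilibrium price 26, so it binds.
At P = 23: Qd = 162 - 4·23 = 70 and Qs = 5·23 - 72 = 43.
Shortage = Qd - Qs = 70 - 43 = 27.

27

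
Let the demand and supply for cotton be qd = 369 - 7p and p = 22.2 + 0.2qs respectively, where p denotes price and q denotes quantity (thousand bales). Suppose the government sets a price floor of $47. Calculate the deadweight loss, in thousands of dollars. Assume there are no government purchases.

411.6

Rearranging supply gives qs = 5p - 111. Setting quantity demanded equal to quantity supplied, 369 - 7p = 5p - 111, gives p* = 40 and q* = 89.
Since 47 > 40, the floor is binding.
At p = 47: qd = 369 - 7·47 = 40 and qs = 5·47 - 111 = 124.
Quantity traded falls to 40. At q = 40 the demand price is (369 - 40)/7 = 47 and the supply price is (111 + 40)/5 = 30.2.
Deadweight loss = ½ · (47 - 30.2) · (89 - 40) = ½ · 16.8 · 49 = 411.6.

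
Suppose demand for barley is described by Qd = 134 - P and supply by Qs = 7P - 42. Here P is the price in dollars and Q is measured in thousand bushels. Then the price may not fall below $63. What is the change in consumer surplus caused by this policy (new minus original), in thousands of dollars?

In a free market, 134 - P = 7P - 42 gives the equilibrium P* = 22, Q* = 112.
Because the floor (63) lies above the market-clearing price, it is binding.
At P = 63: Qd = 134 - 63 = 71 and Qs = 7·63 - 42 = 399.
Consumer surplus without the control is ½ · (134 - 22) · 112 = 6272.
With the floor, consumers buy 71 units at 63, so CS = ½ · (134 - 63) · 71 = 2520.5.
Change in consumer surplus = 2520.5 - 6272 = -3751.5.

-3751.5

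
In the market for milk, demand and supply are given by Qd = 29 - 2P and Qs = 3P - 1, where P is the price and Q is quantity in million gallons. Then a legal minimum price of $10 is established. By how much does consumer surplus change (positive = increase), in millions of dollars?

-52

Without the control the market clears where 29 - 2P = 3P - 1, i.e. P* = 6 and Q* = 17.
The floor of 10 is above the equilibrium price 6, so it binds.
At P = 10: Qd = 29 - 2·10 = 9 and Qs = 3·10 - 1 = 29.
Consumer surplus without the control is ½ · (14.5 - 6) · 17 = 72.25.
With the floor, consumers buy 9 units at 10, so CS = ½ · (14.5 - 10) · 9 = 20.25.
Change in consumer surplus = 20.25 - 72.25 = -52.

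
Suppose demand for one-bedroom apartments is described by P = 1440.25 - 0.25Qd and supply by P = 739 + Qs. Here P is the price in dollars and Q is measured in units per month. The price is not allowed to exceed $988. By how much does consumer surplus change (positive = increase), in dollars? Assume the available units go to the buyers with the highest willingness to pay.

65520

Rearranging demand gives Qd = 5761 - 4P; rearranging supply gives Qs = P - 739. Without the control the market clears where 5761 - 4P = P - 739, i.e. P* = 1300 and Q* = 561.
Since 988 < 1300, the ceiling is binding.
At P = 988: Qd = 5761 - 4·988 = 1809 and Qs = 988 - 739 = 249.
Consumer surplus without the control is ½ · (1440.25 - 1300) · 561 = 39340.125.
With the ceiling, 249 units are sold at 988 (assume they go to the highest-value buyers). The demand price at Q = 249 is 1378, so CS = ½ · [(1440.25 - 988) + (1378 - 988)] · 249 = 104860.125.
Change in consumer surplus = 104860.125 - 39340.125 = 65520.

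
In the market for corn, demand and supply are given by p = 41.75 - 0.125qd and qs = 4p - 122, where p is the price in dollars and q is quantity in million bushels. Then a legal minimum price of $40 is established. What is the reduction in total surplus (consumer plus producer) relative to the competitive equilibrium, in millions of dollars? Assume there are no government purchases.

Rearranging demand gives qd = 334 - 8p. In a free market, 334 - 8p = 4p - 122 gives the equilibrium p* = 38, q* = 30.
Because the floor (40) lies above the market-clearing price, it is binding.
At p = 40: qd = 334 - 8·40 = 14 and qs = 4·40 - 122 = 38.
Quantity traded falls to 14. At q = 14 the demand price is (334 - 14)/8 = 40 and the supply price is (122 + 14)/4 = 34.
Deadweight loss = ½ · (40 - 34) · (30 - 14) = ½ · 6 · 16 = 48.

48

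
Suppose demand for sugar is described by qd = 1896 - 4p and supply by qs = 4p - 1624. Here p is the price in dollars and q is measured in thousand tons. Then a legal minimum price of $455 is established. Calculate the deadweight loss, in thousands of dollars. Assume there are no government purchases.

900

Setting quantity demanded equal to quantity supplied, 1896 - 4p = 4p - 1624, gives p* = 440 and q* = 136.
Because the floor (455) lies above the market-clearing price, it is binding.
At p = 455: qd = 1896 - 4·455 = 76 and qs = 4·455 - 1624 = 196.
Quantity traded falls to 76. At q = 76 the demand price is (1896 - 76)/4 = 455 and the supply price is (1624 + 76)/4 = 425.
Deadweight loss = ½ · (455 - 425) · (136 - 76) = ½ · 30 · 60 = 900.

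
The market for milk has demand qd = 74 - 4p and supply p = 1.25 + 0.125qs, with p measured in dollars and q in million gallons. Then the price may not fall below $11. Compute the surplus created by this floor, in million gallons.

Rearranging supply gives qs = 8p - 10. Without the control the market clears where 74 - 4p = 8p - 10, i.e. p* = 7 and q* = 46.
The floor of 11 is above the equilibrium price 7, so it binds.
At p = 11: qd = 74 - 4·11 = 30 and qs = 8·11 - 10 = 78.
Surplus = qs - qd = 78 - 30 = 48.

48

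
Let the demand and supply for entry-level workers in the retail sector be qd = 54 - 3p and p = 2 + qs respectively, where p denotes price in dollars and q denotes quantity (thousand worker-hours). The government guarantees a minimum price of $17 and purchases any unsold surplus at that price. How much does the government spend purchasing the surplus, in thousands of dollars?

Rearranging supply gives qs = p - 2. Without the control the market clears where 54 - 3p = p - 2, i.e. p* = 14 and q* = 12.
The floor of 17 is above the equilibrium price 14, so it binds.
At p = 17: qd = 54 - 3·17 = 3 and qs = 17 - 2 = 15.
Surplus = qs - qd = 12.
Government expenditure = surplus × support price = 12 × 17 = 204.

204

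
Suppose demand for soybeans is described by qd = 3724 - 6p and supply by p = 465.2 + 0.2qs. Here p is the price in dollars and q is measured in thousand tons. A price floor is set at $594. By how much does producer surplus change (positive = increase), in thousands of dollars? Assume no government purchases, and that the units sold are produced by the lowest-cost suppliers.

Rearranging supply gives qs = 5p - 2326. Setting quantity demanded equal to quantity supplied, 3724 - 6p = 5p - 2326, gives p* = 550 and q* = 424.
The floor of 594 is above the equilibrium price 550, so it binds.
At p = 594: qd = 3724 - 6·594 = 160 and qs = 5·594 - 2326 = 644.
Producer surplus without the control is ½ · (550 - 465.2) · 424 = 17977.6.
With the floor, 160 units are sold at 594. The supply price at q = 160 is 497.2, so PS = ½ · [(594 - 465.2) + (594 - 497.2)] · 160 = 18048.
Change in producer surplus = 18048 - 17977.6 = 70.4.

70.4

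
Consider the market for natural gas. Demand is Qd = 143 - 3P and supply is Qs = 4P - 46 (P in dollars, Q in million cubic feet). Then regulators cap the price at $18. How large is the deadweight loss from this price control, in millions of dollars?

378

Setting quantity demanded equal to quantity supplied, 143 - 3P = 4P - 46, gives P* = 27 and Q* = 62.
Because the ceiling (18) lies below the market-clearing price, it is binding.
At P = 18: Qd = 143 - 3·18 = 89 and Qs = 4·18 - 46 = 26.
Quantity traded falls to 26. At Q = 26 the demand price is (143 - 26)/3 = 39 and the supply price is (46 + 26)/4 = 18.
Deadweight loss = ½ · (39 - 18) · (62 - 26) = ½ · 21 · 36 = 378.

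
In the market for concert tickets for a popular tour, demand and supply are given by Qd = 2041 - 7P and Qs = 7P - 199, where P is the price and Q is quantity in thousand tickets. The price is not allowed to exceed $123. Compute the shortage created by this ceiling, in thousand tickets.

518

In a free market, 2041 - 7P = 7P - 199 gives the equilibrium P* = 160, Q* = 921.
The ceiling of 123 is below the equilibrium price 160, so it binds.
At P = 123: Qd = 2041 - 7·123 = 1180 and Qs = 7·123 - 199 = 662.
Shortage = Qd - Qs = 1180 - 662 = 518.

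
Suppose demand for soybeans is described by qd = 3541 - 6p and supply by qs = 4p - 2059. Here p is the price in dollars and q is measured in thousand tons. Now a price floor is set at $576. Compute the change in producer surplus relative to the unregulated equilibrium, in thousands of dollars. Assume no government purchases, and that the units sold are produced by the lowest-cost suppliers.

Without the control the market clears where 3541 - 6p = 4p - 2059, i.e. p* = 560 and q* = 181.
Since 576 > 560, the floor is binding.
At p = 576: qd = 3541 - 6·576 = 85 and qs = 4·576 - 2059 = 245.
Producer surplus without the control is ½ · (560 - 514.75) · 181 = 4095.125.
With the floor, 85 units are sold at 576. The supply price at q = 85 is 536, so PS = ½ · [(576 - 514.75) + (576 - 536)] · 85 = 4303.125.
Change in producer surplus = 4303.125 - 4095.125 = 208.

208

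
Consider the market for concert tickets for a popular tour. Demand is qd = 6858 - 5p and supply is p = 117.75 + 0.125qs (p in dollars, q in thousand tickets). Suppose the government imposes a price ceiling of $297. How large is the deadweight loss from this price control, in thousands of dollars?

954813.6

Rearranging supply gives qs = 8p - 942. Without the control the market clears where 6858 - 5p = 8p - 942, i.e. p* = 600 and q* = 3858.
Because the ceiling (297) lies below the market-clearing price, it is binding.
At p = 297: qd = 6858 - 5·297 = 5373 and qs = 8·297 - 942 = 1434.
Quantity traded falls to 1434. At q = 1434 the demand price is (6858 - 1434)/5 = 1084.8 and the supply price is (942 + 1434)/8 = 297.
Deadweight loss = ½ · (1084.8 - 297) · (3858 - 1434) = ½ · 787.8 · 2424 = 954813.6.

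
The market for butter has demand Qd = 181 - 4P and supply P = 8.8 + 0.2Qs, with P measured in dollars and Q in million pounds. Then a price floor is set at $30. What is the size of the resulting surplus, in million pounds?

45

Rearranging supply gives Qs = 5P - 44. Setting quantity demanded equal to quantity supplied, 181 - 4P = 5P - 44, gives P* = 25 and Q* = 81.
The floor of 30 is above the equilibrium price 25, so it binds.
At P = 30: Qd = 181 - 4·30 = 61 and Qs = 5·30 - 44 = 106.
Surplus = Qs - Qd = 106 - 61 = 45.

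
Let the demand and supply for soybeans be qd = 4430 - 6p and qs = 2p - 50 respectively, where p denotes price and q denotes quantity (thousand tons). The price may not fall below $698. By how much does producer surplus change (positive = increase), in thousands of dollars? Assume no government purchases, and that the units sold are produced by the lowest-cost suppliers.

-138000

Without the control the market clears where 4430 - 6p = 2p - 50, i.e. p* = 560 and q* = 1070.
Since 698 > 560, the floor is binding.
At p = 698: qd = 4430 - 6·698 = 242 and qs = 2·698 - 50 = 1346.
Producer surplus without the control is ½ · (560 - 25) · 1070 = 286225.
With the floor, 242 units are sold at 698. The supply price at q = 242 is 146, so PS = ½ · [(698 - 25) + (698 - 146)] · 242 = 148225.
Change in producer surplus = 148225 - 286225 = -138000.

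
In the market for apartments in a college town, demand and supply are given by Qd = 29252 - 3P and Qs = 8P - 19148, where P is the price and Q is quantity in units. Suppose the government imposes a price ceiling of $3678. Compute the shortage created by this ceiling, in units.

In a free market, 29252 - 3P = 8P - 19148 gives the equilibrium P* = 4400, Q* = 16052.
Because the ceiling (3678) lies below the market-clearing price, it is binding.
At P = 3678: Qd = 29252 - 3·3678 = 18218 and Qs = 8·3678 - 19148 = 10276.
Shortage = Qd - Qs = 18218 - 10276 = 7942.

7942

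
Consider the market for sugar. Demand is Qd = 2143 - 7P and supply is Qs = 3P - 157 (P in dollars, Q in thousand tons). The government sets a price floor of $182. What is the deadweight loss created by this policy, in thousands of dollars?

0

In a free market, 2143 - 7P = 3P - 157 gives the equilibrium P* = 230, Q* = 533.
The floor of 182 is below the equilibrium price 230, so it is not binding; the market clears at P* = 230, Q* = 533.
Since the control does not bind, no trades are prevented and deadweight loss is zero.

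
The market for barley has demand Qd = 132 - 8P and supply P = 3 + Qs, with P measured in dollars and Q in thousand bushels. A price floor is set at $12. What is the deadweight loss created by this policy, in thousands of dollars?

0

Rearranging supply gives Qs = P - 3. Setting quantity demanded equal to quantity supplied, 132 - 8P = P - 3, gives P* = 15 and Q* = 12.
The floor of 12 is below the equilibrium price 15, so it is not binding; the market clears at P* = 15, Q* = 12.
Since the control does not bind, no trades are prevented and deadweight loss is zero.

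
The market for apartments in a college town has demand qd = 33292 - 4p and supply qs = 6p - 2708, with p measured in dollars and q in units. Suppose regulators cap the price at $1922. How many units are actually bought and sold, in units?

8824

Setting quantity demanded equal to quantity supplied, 33292 - 4p = 6p - 2708, gives p* = 3600 and q* = 18892.
Because the ceiling (1922) lies below the market-clearing price, it is binding.
At p = 1922: qd = 33292 - 4·1922 = 25604 and qs = 6·1922 - 2708 = 8824.
The quantity actually transacted is the short side, supply: 8824.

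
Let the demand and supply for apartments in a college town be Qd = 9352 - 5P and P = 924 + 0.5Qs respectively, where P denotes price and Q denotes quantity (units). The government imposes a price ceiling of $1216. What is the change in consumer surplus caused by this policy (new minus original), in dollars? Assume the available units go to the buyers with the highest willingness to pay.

Rearranging supply gives Qs = 2P - 1848. Without the control the market clears where 9352 - 5P = 2P - 1848, i.e. P* = 1600 and Q* = 1352.
The ceiling of 1216 is below the equilibrium price 1600, so it binds.
At P = 1216: Qd = 9352 - 5·1216 = 3272 and Qs = 2·1216 - 1848 = 584.
Consumer surplus without the control is ½ · (1870.4 - 1600) · 1352 = 182790.4.
With the ceiling, 584 units are sold at 1216 (assume they go to the highest-value buyers). The demand price at Q = 584 is 1753.6, so CS = ½ · [(1870.4 - 1216) + (1753.6 - 1216)] · 584 = 348064.
Change in consumer surplus = 348064 - 182790.4 = 165273.6.

165273.6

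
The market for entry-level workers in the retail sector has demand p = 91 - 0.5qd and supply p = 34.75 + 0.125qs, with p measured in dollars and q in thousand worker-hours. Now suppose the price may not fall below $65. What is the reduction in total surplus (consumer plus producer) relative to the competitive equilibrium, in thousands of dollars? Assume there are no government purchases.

451.25

Rearranging demand gives qd = 182 - 2p; rearranging supply gives qs = 8p - 278. Setting quantity demanded equal to quantity supplied, 182 - 2p = 8p - 278, gives p* = 46 and q* = 90.
Since 65 > 46, the floor is binding.
At p = 65: qd = 182 - 2·65 = 52 and qs = 8·65 - 278 = 242.
Quantity traded falls to 52. At q = 52 the demand price is (182 - 52)/2 = 65 and the supply price is (278 + 52)/8 = 41.25.
Deadweight loss = ½ · (65 - 41.25) · (90 - 52) = ½ · 23.75 · 38 = 451.25.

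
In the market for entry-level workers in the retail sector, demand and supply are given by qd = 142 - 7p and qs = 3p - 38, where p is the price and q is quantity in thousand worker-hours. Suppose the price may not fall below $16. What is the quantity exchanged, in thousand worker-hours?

16

Equilibrium: 142 - 7p = 3p - 38, so 180 = 10p and p* = 18, q* = 16.
The floor of 16 is below the equilibrium price 18, so it is not binding; the market clears at p* = 18, q* = 16.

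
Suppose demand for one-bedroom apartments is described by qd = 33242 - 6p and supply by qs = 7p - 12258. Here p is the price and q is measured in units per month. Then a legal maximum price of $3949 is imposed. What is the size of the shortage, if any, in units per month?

In a free market, 33242 - 6p = 7p - 12258 gives the equilibrium p* = 3500, q* = 12242.
Since 3949 is above p* = 3500, the ceiling does not bind and the free-market outcome prevails.
Since the control does not bind, there is no shortage.

0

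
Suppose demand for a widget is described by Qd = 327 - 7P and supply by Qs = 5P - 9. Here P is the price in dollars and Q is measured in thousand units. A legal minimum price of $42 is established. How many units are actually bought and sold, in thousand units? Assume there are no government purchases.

33

In a free market, 327 - 7P = 5P - 9 gives the equilibrium P* = 28, Q* = 131.
The floor of 42 is above the equilibrium price 28, so it binds.
At P = 42: Qd = 327 - 7·42 = 33 and Qs = 5·42 - 9 = 201.
The quantity actually transacted is the short side, demand: 33.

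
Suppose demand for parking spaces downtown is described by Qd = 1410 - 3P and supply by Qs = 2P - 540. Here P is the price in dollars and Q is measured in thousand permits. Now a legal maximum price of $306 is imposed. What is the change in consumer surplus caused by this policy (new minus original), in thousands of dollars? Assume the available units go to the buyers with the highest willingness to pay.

Equilibrium: 1410 - 3P = 2P - 540, so 1950 = 5P and P* = 390, Q* = 240.
Since 306 < 390, the ceiling is binding.
At P = 306: Qd = 1410 - 3·306 = 492 and Qs = 2·306 - 540 = 72.
Consumer surplus without the control is ½ · (470 - 390) · 240 = 9600.
With the ceiling, 72 units are sold at 306 (assume they go to the highest-value buyers). The demand price at Q = 72 is 446, so CS = ½ · [(470 - 306) + (446 - 306)] · 72 = 10944.
Change in consumer surplus = 10944 - 9600 = 1344.

1344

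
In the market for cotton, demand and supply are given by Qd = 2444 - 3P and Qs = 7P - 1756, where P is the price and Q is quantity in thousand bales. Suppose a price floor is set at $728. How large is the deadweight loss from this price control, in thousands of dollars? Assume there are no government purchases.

203280

Equilibrium: 2444 - 3P = 7P - 1756, so 4200 = 10P and P* = 420, Q* = 1184.
Since 728 > 420, the floor is binding.
At P = 728: Qd = 2444 - 3·728 = 260 and Qs = 7·728 - 1756 = 3340.
Quantity traded falls to 260. At Q = 260 the demand price is (2444 - 260)/3 = 728 and the supply price is (1756 + 260)/7 = 288.
Deadweight loss = ½ · (728 - 288) · (1184 - 260) = ½ · 440 · 924 = 203280.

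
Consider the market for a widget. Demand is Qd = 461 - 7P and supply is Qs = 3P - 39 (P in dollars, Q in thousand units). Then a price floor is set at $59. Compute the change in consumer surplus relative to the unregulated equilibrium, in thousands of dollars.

Equilibrium: 461 - 7P = 3P - 39, so 500 = 10P and P* = 50, Q* = 111.
The floor of 59 is above the equilibrium price 50, so it binds.
At P = 59: Qd = 461 - 7·59 = 48 and Qs = 3·59 - 39 = 138.
Consumer surplus without the control is ½ · (461/7 - 50) · 111 = 12321/14.
With the floor, consumers buy 48 units at 59, so CS = ½ · (461/7 - 59) · 48 = 1152/7.
Change in consumer surplus = 1152/7 - 12321/14 = -715.5.

-715.5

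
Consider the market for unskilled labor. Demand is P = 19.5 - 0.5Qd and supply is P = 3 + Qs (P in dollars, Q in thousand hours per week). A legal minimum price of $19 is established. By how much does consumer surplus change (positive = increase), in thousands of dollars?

-30

Rearranging demand gives Qd = 39 - 2P; rearranging supply gives Qs = P - 3. Equilibrium: 39 - 2P = P - 3, so 42 = 3P and P* = 14, Q* = 11.
Since 19 > 14, the floor is binding.
At P = 19: Qd = 39 - 2·19 = 1 and Qs = 19 - 3 = 16.
Consumer surplus without the control is ½ · (19.5 - 14) · 11 = 30.25.
With the floor, consumers buy 1 units at 19, so CS = ½ · (19.5 - 19) · 1 = 0.25.
Change in consumer surplus = 0.25 - 30.25 = -30.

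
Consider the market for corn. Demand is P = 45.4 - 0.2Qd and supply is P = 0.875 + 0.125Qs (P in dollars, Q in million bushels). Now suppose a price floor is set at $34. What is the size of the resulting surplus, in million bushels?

Rearranging demand gives Qd = 227 - 5P; rearranging supply gives Qs = 8P - 7. Setting quantity demanded equal to quantity supplied, 227 - 5P = 8P - 7, gives P* = 18 and Q* = 137.
The floor of 34 is above the equilibrium price 18, so it binds.
At P = 34: Qd = 227 - 5·34 = 57 and Qs = 8·34 - 7 = 265.
Surplus = Qs - Qd = 265 - 57 = 208.

208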